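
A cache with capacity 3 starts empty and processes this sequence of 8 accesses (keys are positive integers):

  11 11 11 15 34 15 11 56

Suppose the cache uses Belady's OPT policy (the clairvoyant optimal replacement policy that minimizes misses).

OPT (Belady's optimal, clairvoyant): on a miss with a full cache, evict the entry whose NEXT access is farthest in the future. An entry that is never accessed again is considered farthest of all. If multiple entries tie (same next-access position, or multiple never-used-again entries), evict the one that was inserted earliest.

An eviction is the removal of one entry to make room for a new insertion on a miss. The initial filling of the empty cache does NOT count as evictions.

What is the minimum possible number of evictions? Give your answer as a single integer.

OPT (Belady) simulation (capacity=3):
  1. access 11: MISS. Cache: [11]
  2. access 11: HIT. Next use of 11: step 3. Cache: [11]
  3. access 11: HIT. Next use of 11: step 7. Cache: [11]
  4. access 15: MISS. Cache: [11 15]
  5. access 34: MISS. Cache: [11 15 34]
  6. access 15: HIT. Next use of 15: never. Cache: [11 15 34]
  7. access 11: HIT. Next use of 11: never. Cache: [11 15 34]
  8. access 56: MISS, evict 11 (next use: never). Cache: [15 34 56]
Total: 4 hits, 4 misses, 1 evictions

Answer: 1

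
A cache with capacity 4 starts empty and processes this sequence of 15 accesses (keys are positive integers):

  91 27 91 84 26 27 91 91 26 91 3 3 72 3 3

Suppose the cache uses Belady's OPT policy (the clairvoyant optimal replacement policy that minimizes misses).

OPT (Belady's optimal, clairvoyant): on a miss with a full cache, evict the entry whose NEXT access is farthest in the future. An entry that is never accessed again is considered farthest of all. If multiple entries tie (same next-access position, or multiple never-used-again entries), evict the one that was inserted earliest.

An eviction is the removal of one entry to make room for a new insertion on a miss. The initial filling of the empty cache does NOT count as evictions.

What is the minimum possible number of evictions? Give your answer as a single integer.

OPT (Belady) simulation (capacity=4):
  1. access 91: MISS. Cache: [91]
  2. access 27: MISS. Cache: [91 27]
  3. access 91: HIT. Next use of 91: step 7. Cache: [91 27]
  4. access 84: MISS. Cache: [91 27 84]
  5. access 26: MISS. Cache: [91 27 84 26]
  6. access 27: HIT. Next use of 27: never. Cache: [91 27 84 26]
  7. access 91: HIT. Next use of 91: step 8. Cache: [91 27 84 26]
  8. access 91: HIT. Next use of 91: step 10. Cache: [91 27 84 26]
  9. access 26: HIT. Next use of 26: never. Cache: [91 27 84 26]
  10. access 91: HIT. Next use of 91: never. Cache: [91 27 84 26]
  11. access 3: MISS, evict 91 (next use: never). Cache: [27 84 26 3]
  12. access 3: HIT. Next use of 3: step 14. Cache: [27 84 26 3]
  13. access 72: MISS, evict 27 (next use: never). Cache: [84 26 3 72]
  14. access 3: HIT. Next use of 3: step 15. Cache: [84 26 3 72]
  15. access 3: HIT. Next use of 3: never. Cache: [84 26 3 72]
Total: 9 hits, 6 misses, 2 evictions

Answer: 2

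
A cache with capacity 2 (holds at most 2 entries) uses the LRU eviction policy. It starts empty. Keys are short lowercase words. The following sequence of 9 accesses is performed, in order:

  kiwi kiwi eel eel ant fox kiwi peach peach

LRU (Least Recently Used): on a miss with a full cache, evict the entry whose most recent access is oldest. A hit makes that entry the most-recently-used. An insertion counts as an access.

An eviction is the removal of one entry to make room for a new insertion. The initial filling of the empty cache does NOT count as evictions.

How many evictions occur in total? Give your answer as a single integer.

LRU simulation (capacity=2):
  1. access kiwi: MISS. Cache (LRU->MRU): [kiwi]
  2. access kiwi: HIT. Cache (LRU->MRU): [kiwi]
  3. access eel: MISS. Cache (LRU->MRU): [kiwi eel]
  4. access eel: HIT. Cache (LRU->MRU): [kiwi eel]
  5. access ant: MISS, evict kiwi. Cache (LRU->MRU): [eel ant]
  6. access fox: MISS, evict eel. Cache (LRU->MRU): [ant fox]
  7. access kiwi: MISS, evict ant. Cache (LRU->MRU): [fox kiwi]
  8. access peach: MISS, evict fox. Cache (LRU->MRU): [kiwi peach]
  9. access peach: HIT. Cache (LRU->MRU): [kiwi peach]
Total: 3 hits, 6 misses, 4 evictions

Answer: 4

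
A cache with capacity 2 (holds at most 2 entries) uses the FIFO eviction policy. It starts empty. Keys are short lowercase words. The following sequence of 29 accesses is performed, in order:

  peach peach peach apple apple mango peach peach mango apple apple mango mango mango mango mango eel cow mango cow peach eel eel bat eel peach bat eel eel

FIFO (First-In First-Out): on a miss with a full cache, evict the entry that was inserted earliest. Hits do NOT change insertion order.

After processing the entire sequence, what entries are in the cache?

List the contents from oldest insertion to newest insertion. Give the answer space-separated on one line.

Answer: peach eel

Derivation:
FIFO simulation (capacity=2):
  1. access peach: MISS. Cache (old->new): [peach]
  2. access peach: HIT. Cache (old->new): [peach]
  3. access peach: HIT. Cache (old->new): [peach]
  4. access apple: MISS. Cache (old->new): [peach apple]
  5. access apple: HIT. Cache (old->new): [peach apple]
  6. access mango: MISS, evict peach. Cache (old->new): [apple mango]
  7. access peach: MISS, evict apple. Cache (old->new): [mango peach]
  8. access peach: HIT. Cache (old->new): [mango peach]
  9. access mango: HIT. Cache (old->new): [mango peach]
  10. access apple: MISS, evict mango. Cache (old->new): [peach apple]
  11. access apple: HIT. Cache (old->new): [peach apple]
  12. access mango: MISS, evict peach. Cache (old->new): [apple mango]
  13. access mango: HIT. Cache (old->new): [apple mango]
  14. access mango: HIT. Cache (old->new): [apple mango]
  15. access mango: HIT. Cache (old->new): [apple mango]
  16. access mango: HIT. Cache (old->new): [apple mango]
  17. access eel: MISS, evict apple. Cache (old->new): [mango eel]
  18. access cow: MISS, evict mango. Cache (old->new): [eel cow]
  19. access mango: MISS, evict eel. Cache (old->new): [cow mango]
  20. access cow: HIT. Cache (old->new): [cow mango]
  21. access peach: MISS, evict cow. Cache (old->new): [mango peach]
  22. access eel: MISS, evict mango. Cache (old->new): [peach eel]
  23. access eel: HIT. Cache (old->new): [peach eel]
  24. access bat: MISS, evict peach. Cache (old->new): [eel bat]
  25. access eel: HIT. Cache (old->new): [eel bat]
  26. access peach: MISS, evict eel. Cache (old->new): [bat peach]
  27. access bat: HIT. Cache (old->new): [bat peach]
  28. access eel: MISS, evict bat. Cache (old->new): [peach eel]
  29. access eel: HIT. Cache (old->new): [peach eel]
Total: 15 hits, 14 misses, 12 evictions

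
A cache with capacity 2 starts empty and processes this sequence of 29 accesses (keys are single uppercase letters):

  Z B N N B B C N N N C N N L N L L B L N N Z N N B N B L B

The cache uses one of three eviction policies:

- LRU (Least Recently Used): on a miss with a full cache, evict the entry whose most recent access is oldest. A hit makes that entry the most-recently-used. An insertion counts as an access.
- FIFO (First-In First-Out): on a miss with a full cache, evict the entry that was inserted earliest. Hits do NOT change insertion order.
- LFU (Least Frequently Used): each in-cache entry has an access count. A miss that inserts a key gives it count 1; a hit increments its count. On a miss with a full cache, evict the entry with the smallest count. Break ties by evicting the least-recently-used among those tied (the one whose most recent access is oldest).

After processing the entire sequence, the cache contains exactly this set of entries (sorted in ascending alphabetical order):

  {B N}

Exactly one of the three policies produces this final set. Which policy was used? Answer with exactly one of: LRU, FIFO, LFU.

Simulating under each policy and comparing final sets:
  LRU: final set = {B L} -> differs
  FIFO: final set = {B L} -> differs
  LFU: final set = {B N} -> MATCHES target
Only LFU produces the target set.

Answer: LFU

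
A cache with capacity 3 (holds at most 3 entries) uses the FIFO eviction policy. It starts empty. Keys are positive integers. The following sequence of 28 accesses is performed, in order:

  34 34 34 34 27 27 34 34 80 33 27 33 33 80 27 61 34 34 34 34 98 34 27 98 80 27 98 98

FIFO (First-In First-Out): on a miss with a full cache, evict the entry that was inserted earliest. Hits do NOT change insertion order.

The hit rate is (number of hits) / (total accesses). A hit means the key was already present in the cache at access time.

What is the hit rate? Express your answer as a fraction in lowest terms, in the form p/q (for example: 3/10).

FIFO simulation (capacity=3):
  1. access 34: MISS. Cache (old->new): [34]
  2. access 34: HIT. Cache (old->new): [34]
  3. access 34: HIT. Cache (old->new): [34]
  4. access 34: HIT. Cache (old->new): [34]
  5. access 27: MISS. Cache (old->new): [34 27]
  6. access 27: HIT. Cache (old->new): [34 27]
  7. access 34: HIT. Cache (old->new): [34 27]
  8. access 34: HIT. Cache (old->new): [34 27]
  9. access 80: MISS. Cache (old->new): [34 27 80]
  10. access 33: MISS, evict 34. Cache (old->new): [27 80 33]
  11. access 27: HIT. Cache (old->new): [27 80 33]
  12. access 33: HIT. Cache (old->new): [27 80 33]
  13. access 33: HIT. Cache (old->new): [27 80 33]
  14. access 80: HIT. Cache (old->new): [27 80 33]
  15. access 27: HIT. Cache (old->new): [27 80 33]
  16. access 61: MISS, evict 27. Cache (old->new): [80 33 61]
  17. access 34: MISS, evict 80. Cache (old->new): [33 61 34]
  18. access 34: HIT. Cache (old->new): [33 61 34]
  19. access 34: HIT. Cache (old->new): [33 61 34]
  20. access 34: HIT. Cache (old->new): [33 61 34]
  21. access 98: MISS, evict 33. Cache (old->new): [61 34 98]
  22. access 34: HIT. Cache (old->new): [61 34 98]
  23. access 27: MISS, evict 61. Cache (old->new): [34 98 27]
  24. access 98: HIT. Cache (old->new): [34 98 27]
  25. access 80: MISS, evict 34. Cache (old->new): [98 27 80]
  26. access 27: HIT. Cache (old->new): [98 27 80]
  27. access 98: HIT. Cache (old->new): [98 27 80]
  28. access 98: HIT. Cache (old->new): [98 27 80]
Total: 19 hits, 9 misses, 6 evictions

Hit rate = 19/28

Answer: 19/28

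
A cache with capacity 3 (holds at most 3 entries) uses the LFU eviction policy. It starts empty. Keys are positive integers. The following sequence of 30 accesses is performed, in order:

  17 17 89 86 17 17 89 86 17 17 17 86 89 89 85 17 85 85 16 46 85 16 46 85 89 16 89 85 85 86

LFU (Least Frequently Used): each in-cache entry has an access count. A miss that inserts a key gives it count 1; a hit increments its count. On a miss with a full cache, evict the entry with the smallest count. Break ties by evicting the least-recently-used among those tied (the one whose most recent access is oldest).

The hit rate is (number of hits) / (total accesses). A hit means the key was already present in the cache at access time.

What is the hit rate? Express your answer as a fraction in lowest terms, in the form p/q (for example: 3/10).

Answer: 17/30

Derivation:
LFU simulation (capacity=3):
  1. access 17: MISS. Cache: [17(c=1)]
  2. access 17: HIT, count now 2. Cache: [17(c=2)]
  3. access 89: MISS. Cache: [89(c=1) 17(c=2)]
  4. access 86: MISS. Cache: [89(c=1) 86(c=1) 17(c=2)]
  5. access 17: HIT, count now 3. Cache: [89(c=1) 86(c=1) 17(c=3)]
  6. access 17: HIT, count now 4. Cache: [89(c=1) 86(c=1) 17(c=4)]
  7. access 89: HIT, count now 2. Cache: [86(c=1) 89(c=2) 17(c=4)]
  8. access 86: HIT, count now 2. Cache: [89(c=2) 86(c=2) 17(c=4)]
  9. access 17: HIT, count now 5. Cache: [89(c=2) 86(c=2) 17(c=5)]
  10. access 17: HIT, count now 6. Cache: [89(c=2) 86(c=2) 17(c=6)]
  11. access 17: HIT, count now 7. Cache: [89(c=2) 86(c=2) 17(c=7)]
  12. access 86: HIT, count now 3. Cache: [89(c=2) 86(c=3) 17(c=7)]
  13. access 89: HIT, count now 3. Cache: [86(c=3) 89(c=3) 17(c=7)]
  14. access 89: HIT, count now 4. Cache: [86(c=3) 89(c=4) 17(c=7)]
  15. access 85: MISS, evict 86(c=3). Cache: [85(c=1) 89(c=4) 17(c=7)]
  16. access 17: HIT, count now 8. Cache: [85(c=1) 89(c=4) 17(c=8)]
  17. access 85: HIT, count now 2. Cache: [85(c=2) 89(c=4) 17(c=8)]
  18. access 85: HIT, count now 3. Cache: [85(c=3) 89(c=4) 17(c=8)]
  19. access 16: MISS, evict 85(c=3). Cache: [16(c=1) 89(c=4) 17(c=8)]
  20. access 46: MISS, evict 16(c=1). Cache: [46(c=1) 89(c=4) 17(c=8)]
  21. access 85: MISS, evict 46(c=1). Cache: [85(c=1) 89(c=4) 17(c=8)]
  22. access 16: MISS, evict 85(c=1). Cache: [16(c=1) 89(c=4) 17(c=8)]
  23. access 46: MISS, evict 16(c=1). Cache: [46(c=1) 89(c=4) 17(c=8)]
  24. access 85: MISS, evict 46(c=1). Cache: [85(c=1) 89(c=4) 17(c=8)]
  25. access 89: HIT, count now 5. Cache: [85(c=1) 89(c=5) 17(c=8)]
  26. access 16: MISS, evict 85(c=1). Cache: [16(c=1) 89(c=5) 17(c=8)]
  27. access 89: HIT, count now 6. Cache: [16(c=1) 89(c=6) 17(c=8)]
  28. access 85: MISS, evict 16(c=1). Cache: [85(c=1) 89(c=6) 17(c=8)]
  29. access 85: HIT, count now 2. Cache: [85(c=2) 89(c=6) 17(c=8)]
  30. access 86: MISS, evict 85(c=2). Cache: [86(c=1) 89(c=6) 17(c=8)]
Total: 17 hits, 13 misses, 10 evictions

Hit rate = 17/30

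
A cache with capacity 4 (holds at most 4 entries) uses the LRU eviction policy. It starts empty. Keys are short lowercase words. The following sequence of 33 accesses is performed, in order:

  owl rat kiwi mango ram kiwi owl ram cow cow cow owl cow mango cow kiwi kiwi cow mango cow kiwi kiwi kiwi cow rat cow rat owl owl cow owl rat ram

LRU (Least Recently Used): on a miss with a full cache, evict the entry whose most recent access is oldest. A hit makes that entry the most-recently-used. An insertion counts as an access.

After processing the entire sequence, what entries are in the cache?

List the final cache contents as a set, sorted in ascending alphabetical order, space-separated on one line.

LRU simulation (capacity=4):
  1. access owl: MISS. Cache (LRU->MRU): [owl]
  2. access rat: MISS. Cache (LRU->MRU): [owl rat]
  3. access kiwi: MISS. Cache (LRU->MRU): [owl rat kiwi]
  4. access mango: MISS. Cache (LRU->MRU): [owl rat kiwi mango]
  5. access ram: MISS, evict owl. Cache (LRU->MRU): [rat kiwi mango ram]
  6. access kiwi: HIT. Cache (LRU->MRU): [rat mango ram kiwi]
  7. access owl: MISS, evict rat. Cache (LRU->MRU): [mango ram kiwi owl]
  8. access ram: HIT. Cache (LRU->MRU): [mango kiwi owl ram]
  9. access cow: MISS, evict mango. Cache (LRU->MRU): [kiwi owl ram cow]
  10. access cow: HIT. Cache (LRU->MRU): [kiwi owl ram cow]
  11. access cow: HIT. Cache (LRU->MRU): [kiwi owl ram cow]
  12. access owl: HIT. Cache (LRU->MRU): [kiwi ram cow owl]
  13. access cow: HIT. Cache (LRU->MRU): [kiwi ram owl cow]
  14. access mango: MISS, evict kiwi. Cache (LRU->MRU): [ram owl cow mango]
  15. access cow: HIT. Cache (LRU->MRU): [ram owl mango cow]
  16. access kiwi: MISS, evict ram. Cache (LRU->MRU): [owl mango cow kiwi]
  17. access kiwi: HIT. Cache (LRU->MRU): [owl mango cow kiwi]
  18. access cow: HIT. Cache (LRU->MRU): [owl mango kiwi cow]
  19. access mango: HIT. Cache (LRU->MRU): [owl kiwi cow mango]
  20. access cow: HIT. Cache (LRU->MRU): [owl kiwi mango cow]
  21. access kiwi: HIT. Cache (LRU->MRU): [owl mango cow kiwi]
  22. access kiwi: HIT. Cache (LRU->MRU): [owl mango cow kiwi]
  23. access kiwi: HIT. Cache (LRU->MRU): [owl mango cow kiwi]
  24. access cow: HIT. Cache (LRU->MRU): [owl mango kiwi cow]
  25. access rat: MISS, evict owl. Cache (LRU->MRU): [mango kiwi cow rat]
  26. access cow: HIT. Cache (LRU->MRU): [mango kiwi rat cow]
  27. access rat: HIT. Cache (LRU->MRU): [mango kiwi cow rat]
  28. access owl: MISS, evict mango. Cache (LRU->MRU): [kiwi cow rat owl]
  29. access owl: HIT. Cache (LRU->MRU): [kiwi cow rat owl]
  30. access cow: HIT. Cache (LRU->MRU): [kiwi rat owl cow]
  31. access owl: HIT. Cache (LRU->MRU): [kiwi rat cow owl]
  32. access rat: HIT. Cache (LRU->MRU): [kiwi cow owl rat]
  33. access ram: MISS, evict kiwi. Cache (LRU->MRU): [cow owl rat ram]
Total: 21 hits, 12 misses, 8 evictions

Answer: cow owl ram rat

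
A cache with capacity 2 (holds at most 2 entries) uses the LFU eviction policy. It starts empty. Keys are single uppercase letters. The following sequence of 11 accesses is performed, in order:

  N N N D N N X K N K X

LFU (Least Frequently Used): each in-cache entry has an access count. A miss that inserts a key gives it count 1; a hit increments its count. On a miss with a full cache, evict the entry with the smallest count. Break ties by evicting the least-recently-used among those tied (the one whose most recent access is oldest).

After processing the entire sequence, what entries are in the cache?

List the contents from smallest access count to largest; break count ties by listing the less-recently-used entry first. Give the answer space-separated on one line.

LFU simulation (capacity=2):
  1. access N: MISS. Cache: [N(c=1)]
  2. access N: HIT, count now 2. Cache: [N(c=2)]
  3. access N: HIT, count now 3. Cache: [N(c=3)]
  4. access D: MISS. Cache: [D(c=1) N(c=3)]
  5. access N: HIT, count now 4. Cache: [D(c=1) N(c=4)]
  6. access N: HIT, count now 5. Cache: [D(c=1) N(c=5)]
  7. access X: MISS, evict D(c=1). Cache: [X(c=1) N(c=5)]
  8. access K: MISS, evict X(c=1). Cache: [K(c=1) N(c=5)]
  9. access N: HIT, count now 6. Cache: [K(c=1) N(c=6)]
  10. access K: HIT, count now 2. Cache: [K(c=2) N(c=6)]
  11. access X: MISS, evict K(c=2). Cache: [X(c=1) N(c=6)]
Total: 6 hits, 5 misses, 3 evictions

Answer: X N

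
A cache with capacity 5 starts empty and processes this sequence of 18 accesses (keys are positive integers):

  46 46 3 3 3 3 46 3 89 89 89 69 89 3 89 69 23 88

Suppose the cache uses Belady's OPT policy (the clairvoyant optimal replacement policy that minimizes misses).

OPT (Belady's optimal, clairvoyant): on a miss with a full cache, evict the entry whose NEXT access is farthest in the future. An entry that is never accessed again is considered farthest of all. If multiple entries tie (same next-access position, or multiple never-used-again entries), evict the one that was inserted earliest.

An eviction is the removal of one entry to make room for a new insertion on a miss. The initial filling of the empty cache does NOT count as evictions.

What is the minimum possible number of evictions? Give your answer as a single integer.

Answer: 1

Derivation:
OPT (Belady) simulation (capacity=5):
  1. access 46: MISS. Cache: [46]
  2. access 46: HIT. Next use of 46: step 7. Cache: [46]
  3. access 3: MISS. Cache: [46 3]
  4. access 3: HIT. Next use of 3: step 5. Cache: [46 3]
  5. access 3: HIT. Next use of 3: step 6. Cache: [46 3]
  6. access 3: HIT. Next use of 3: step 8. Cache: [46 3]
  7. access 46: HIT. Next use of 46: never. Cache: [46 3]
  8. access 3: HIT. Next use of 3: step 14. Cache: [46 3]
  9. access 89: MISS. Cache: [46 3 89]
  10. access 89: HIT. Next use of 89: step 11. Cache: [46 3 89]
  11. access 89: HIT. Next use of 89: step 13. Cache: [46 3 89]
  12. access 69: MISS. Cache: [46 3 89 69]
  13. access 89: HIT. Next use of 89: step 15. Cache: [46 3 89 69]
  14. access 3: HIT. Next use of 3: never. Cache: [46 3 89 69]
  15. access 89: HIT. Next use of 89: never. Cache: [46 3 89 69]
  16. access 69: HIT. Next use of 69: never. Cache: [46 3 89 69]
  17. access 23: MISS. Cache: [46 3 89 69 23]
  18. access 88: MISS, evict 46 (next use: never). Cache: [3 89 69 23 88]
Total: 12 hits, 6 misses, 1 evictions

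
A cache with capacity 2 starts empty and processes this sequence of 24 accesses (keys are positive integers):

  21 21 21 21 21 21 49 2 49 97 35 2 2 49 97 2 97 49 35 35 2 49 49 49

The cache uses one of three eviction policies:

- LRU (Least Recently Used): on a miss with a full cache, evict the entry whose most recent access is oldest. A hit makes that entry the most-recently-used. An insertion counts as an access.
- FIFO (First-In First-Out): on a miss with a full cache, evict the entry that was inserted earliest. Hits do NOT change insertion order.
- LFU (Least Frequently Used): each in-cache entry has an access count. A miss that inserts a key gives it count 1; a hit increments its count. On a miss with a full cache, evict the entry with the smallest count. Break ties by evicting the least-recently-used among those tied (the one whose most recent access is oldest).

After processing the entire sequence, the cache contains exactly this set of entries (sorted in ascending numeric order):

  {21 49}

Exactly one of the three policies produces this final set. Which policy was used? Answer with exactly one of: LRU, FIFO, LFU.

Simulating under each policy and comparing final sets:
  LRU: final set = {2 49} -> differs
  FIFO: final set = {2 49} -> differs
  LFU: final set = {21 49} -> MATCHES target
Only LFU produces the target set.

Answer: LFU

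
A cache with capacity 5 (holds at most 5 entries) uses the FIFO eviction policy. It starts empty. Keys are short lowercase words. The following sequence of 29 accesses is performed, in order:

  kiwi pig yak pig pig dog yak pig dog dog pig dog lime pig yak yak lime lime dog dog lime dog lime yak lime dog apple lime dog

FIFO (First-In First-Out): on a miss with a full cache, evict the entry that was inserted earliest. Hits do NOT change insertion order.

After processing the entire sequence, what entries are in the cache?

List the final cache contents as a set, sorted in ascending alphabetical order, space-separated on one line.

FIFO simulation (capacity=5):
  1. access kiwi: MISS. Cache (old->new): [kiwi]
  2. access pig: MISS. Cache (old->new): [kiwi pig]
  3. access yak: MISS. Cache (old->new): [kiwi pig yak]
  4. access pig: HIT. Cache (old->new): [kiwi pig yak]
  5. access pig: HIT. Cache (old->new): [kiwi pig yak]
  6. access dog: MISS. Cache (old->new): [kiwi pig yak dog]
  7. access yak: HIT. Cache (old->new): [kiwi pig yak dog]
  8. access pig: HIT. Cache (old->new): [kiwi pig yak dog]
  9. access dog: HIT. Cache (old->new): [kiwi pig yak dog]
  10. access dog: HIT. Cache (old->new): [kiwi pig yak dog]
  11. access pig: HIT. Cache (old->new): [kiwi pig yak dog]
  12. access dog: HIT. Cache (old->new): [kiwi pig yak dog]
  13. access lime: MISS. Cache (old->new): [kiwi pig yak dog lime]
  14. access pig: HIT. Cache (old->new): [kiwi pig yak dog lime]
  15. access yak: HIT. Cache (old->new): [kiwi pig yak dog lime]
  16. access yak: HIT. Cache (old->new): [kiwi pig yak dog lime]
  17. access lime: HIT. Cache (old->new): [kiwi pig yak dog lime]
  18. access lime: HIT. Cache (old->new): [kiwi pig yak dog lime]
  19. access dog: HIT. Cache (old->new): [kiwi pig yak dog lime]
  20. access dog: HIT. Cache (old->new): [kiwi pig yak dog lime]
  21. access lime: HIT. Cache (old->new): [kiwi pig yak dog lime]
  22. access dog: HIT. Cache (old->new): [kiwi pig yak dog lime]
  23. access lime: HIT. Cache (old->new): [kiwi pig yak dog lime]
  24. access yak: HIT. Cache (old->new): [kiwi pig yak dog lime]
  25. access lime: HIT. Cache (old->new): [kiwi pig yak dog lime]
  26. access dog: HIT. Cache (old->new): [kiwi pig yak dog lime]
  27. access apple: MISS, evict kiwi. Cache (old->new): [pig yak dog lime apple]
  28. access lime: HIT. Cache (old->new): [pig yak dog lime apple]
  29. access dog: HIT. Cache (old->new): [pig yak dog lime apple]
Total: 23 hits, 6 misses, 1 evictions

Answer: apple dog lime pig yak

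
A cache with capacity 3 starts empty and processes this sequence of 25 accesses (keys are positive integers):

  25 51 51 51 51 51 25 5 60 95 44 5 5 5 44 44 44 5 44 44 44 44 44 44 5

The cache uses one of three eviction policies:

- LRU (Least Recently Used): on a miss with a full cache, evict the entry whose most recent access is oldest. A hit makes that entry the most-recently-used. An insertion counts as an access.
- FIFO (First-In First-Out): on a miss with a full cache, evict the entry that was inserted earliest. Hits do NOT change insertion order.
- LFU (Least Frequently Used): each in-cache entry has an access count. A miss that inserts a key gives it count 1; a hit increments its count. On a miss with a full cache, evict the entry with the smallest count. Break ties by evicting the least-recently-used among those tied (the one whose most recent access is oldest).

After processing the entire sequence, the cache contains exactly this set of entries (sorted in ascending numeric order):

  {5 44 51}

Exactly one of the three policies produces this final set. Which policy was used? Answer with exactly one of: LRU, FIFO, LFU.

Answer: LFU

Derivation:
Simulating under each policy and comparing final sets:
  LRU: final set = {5 44 95} -> differs
  FIFO: final set = {5 44 95} -> differs
  LFU: final set = {5 44 51} -> MATCHES target
Only LFU produces the target set.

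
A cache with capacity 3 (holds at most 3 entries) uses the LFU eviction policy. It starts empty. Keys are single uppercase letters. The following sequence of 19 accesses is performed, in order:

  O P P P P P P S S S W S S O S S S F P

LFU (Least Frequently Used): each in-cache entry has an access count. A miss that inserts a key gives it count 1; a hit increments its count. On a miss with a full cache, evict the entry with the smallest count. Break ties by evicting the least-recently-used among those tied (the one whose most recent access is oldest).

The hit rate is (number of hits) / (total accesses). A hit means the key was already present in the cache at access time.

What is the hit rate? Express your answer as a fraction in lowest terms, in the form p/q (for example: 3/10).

LFU simulation (capacity=3):
  1. access O: MISS. Cache: [O(c=1)]
  2. access P: MISS. Cache: [O(c=1) P(c=1)]
  3. access P: HIT, count now 2. Cache: [O(c=1) P(c=2)]
  4. access P: HIT, count now 3. Cache: [O(c=1) P(c=3)]
  5. access P: HIT, count now 4. Cache: [O(c=1) P(c=4)]
  6. access P: HIT, count now 5. Cache: [O(c=1) P(c=5)]
  7. access P: HIT, count now 6. Cache: [O(c=1) P(c=6)]
  8. access S: MISS. Cache: [O(c=1) S(c=1) P(c=6)]
  9. access S: HIT, count now 2. Cache: [O(c=1) S(c=2) P(c=6)]
  10. access S: HIT, count now 3. Cache: [O(c=1) S(c=3) P(c=6)]
  11. access W: MISS, evict O(c=1). Cache: [W(c=1) S(c=3) P(c=6)]
  12. access S: HIT, count now 4. Cache: [W(c=1) S(c=4) P(c=6)]
  13. access S: HIT, count now 5. Cache: [W(c=1) S(c=5) P(c=6)]
  14. access O: MISS, evict W(c=1). Cache: [O(c=1) S(c=5) P(c=6)]
  15. access S: HIT, count now 6. Cache: [O(c=1) P(c=6) S(c=6)]
  16. access S: HIT, count now 7. Cache: [O(c=1) P(c=6) S(c=7)]
  17. access S: HIT, count now 8. Cache: [O(c=1) P(c=6) S(c=8)]
  18. access F: MISS, evict O(c=1). Cache: [F(c=1) P(c=6) S(c=8)]
  19. access P: HIT, count now 7. Cache: [F(c=1) P(c=7) S(c=8)]
Total: 13 hits, 6 misses, 3 evictions

Hit rate = 13/19

Answer: 13/19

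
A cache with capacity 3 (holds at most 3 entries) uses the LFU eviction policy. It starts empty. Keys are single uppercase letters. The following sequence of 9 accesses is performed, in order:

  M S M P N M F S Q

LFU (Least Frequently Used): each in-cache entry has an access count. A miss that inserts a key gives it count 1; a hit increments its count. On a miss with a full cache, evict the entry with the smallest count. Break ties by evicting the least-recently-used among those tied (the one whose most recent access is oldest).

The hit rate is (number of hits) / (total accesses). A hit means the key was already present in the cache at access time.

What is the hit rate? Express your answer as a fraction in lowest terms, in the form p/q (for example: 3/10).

Answer: 2/9

Derivation:
LFU simulation (capacity=3):
  1. access M: MISS. Cache: [M(c=1)]
  2. access S: MISS. Cache: [M(c=1) S(c=1)]
  3. access M: HIT, count now 2. Cache: [S(c=1) M(c=2)]
  4. access P: MISS. Cache: [S(c=1) P(c=1) M(c=2)]
  5. access N: MISS, evict S(c=1). Cache: [P(c=1) N(c=1) M(c=2)]
  6. access M: HIT, count now 3. Cache: [P(c=1) N(c=1) M(c=3)]
  7. access F: MISS, evict P(c=1). Cache: [N(c=1) F(c=1) M(c=3)]
  8. access S: MISS, evict N(c=1). Cache: [F(c=1) S(c=1) M(c=3)]
  9. access Q: MISS, evict F(c=1). Cache: [S(c=1) Q(c=1) M(c=3)]
Total: 2 hits, 7 misses, 4 evictions

Hit rate = 2/9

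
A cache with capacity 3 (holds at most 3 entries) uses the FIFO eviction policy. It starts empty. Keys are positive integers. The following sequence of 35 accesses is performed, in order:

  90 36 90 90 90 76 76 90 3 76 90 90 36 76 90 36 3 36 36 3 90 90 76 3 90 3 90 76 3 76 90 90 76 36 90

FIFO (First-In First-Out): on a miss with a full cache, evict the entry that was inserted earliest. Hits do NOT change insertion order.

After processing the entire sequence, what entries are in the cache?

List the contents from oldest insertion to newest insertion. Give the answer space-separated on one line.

Answer: 3 90 36

Derivation:
FIFO simulation (capacity=3):
  1. access 90: MISS. Cache (old->new): [90]
  2. access 36: MISS. Cache (old->new): [90 36]
  3. access 90: HIT. Cache (old->new): [90 36]
  4. access 90: HIT. Cache (old->new): [90 36]
  5. access 90: HIT. Cache (old->new): [90 36]
  6. access 76: MISS. Cache (old->new): [90 36 76]
  7. access 76: HIT. Cache (old->new): [90 36 76]
  8. access 90: HIT. Cache (old->new): [90 36 76]
  9. access 3: MISS, evict 90. Cache (old->new): [36 76 3]
  10. access 76: HIT. Cache (old->new): [36 76 3]
  11. access 90: MISS, evict 36. Cache (old->new): [76 3 90]
  12. access 90: HIT. Cache (old->new): [76 3 90]
  13. access 36: MISS, evict 76. Cache (old->new): [3 90 36]
  14. access 76: MISS, evict 3. Cache (old->new): [90 36 76]
  15. access 90: HIT. Cache (old->new): [90 36 76]
  16. access 36: HIT. Cache (old->new): [90 36 76]
  17. access 3: MISS, evict 90. Cache (old->new): [36 76 3]
  18. access 36: HIT. Cache (old->new): [36 76 3]
  19. access 36: HIT. Cache (old->new): [36 76 3]
  20. access 3: HIT. Cache (old->new): [36 76 3]
  21. access 90: MISS, evict 36. Cache (old->new): [76 3 90]
  22. access 90: HIT. Cache (old->new): [76 3 90]
  23. access 76: HIT. Cache (old->new): [76 3 90]
  24. access 3: HIT. Cache (old->new): [76 3 90]
  25. access 90: HIT. Cache (old->new): [76 3 90]
  26. access 3: HIT. Cache (old->new): [76 3 90]
  27. access 90: HIT. Cache (old->new): [76 3 90]
  28. access 76: HIT. Cache (old->new): [76 3 90]
  29. access 3: HIT. Cache (old->new): [76 3 90]
  30. access 76: HIT. Cache (old->new): [76 3 90]
  31. access 90: HIT. Cache (old->new): [76 3 90]
  32. access 90: HIT. Cache (old->new): [76 3 90]
  33. access 76: HIT. Cache (old->new): [76 3 90]
  34. access 36: MISS, evict 76. Cache (old->new): [3 90 36]
  35. access 90: HIT. Cache (old->new): [3 90 36]
Total: 25 hits, 10 misses, 7 evictions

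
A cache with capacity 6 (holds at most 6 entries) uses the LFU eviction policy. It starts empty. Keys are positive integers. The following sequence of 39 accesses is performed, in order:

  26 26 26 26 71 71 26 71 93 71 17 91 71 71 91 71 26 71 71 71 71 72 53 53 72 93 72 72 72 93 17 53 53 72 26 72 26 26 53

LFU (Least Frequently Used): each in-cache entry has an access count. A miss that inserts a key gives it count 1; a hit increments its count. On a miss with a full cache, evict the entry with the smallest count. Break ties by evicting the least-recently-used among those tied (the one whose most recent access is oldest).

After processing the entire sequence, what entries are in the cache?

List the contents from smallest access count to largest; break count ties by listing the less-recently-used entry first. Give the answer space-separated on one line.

Answer: 17 93 53 72 26 71

Derivation:
LFU simulation (capacity=6):
  1. access 26: MISS. Cache: [26(c=1)]
  2. access 26: HIT, count now 2. Cache: [26(c=2)]
  3. access 26: HIT, count now 3. Cache: [26(c=3)]
  4. access 26: HIT, count now 4. Cache: [26(c=4)]
  5. access 71: MISS. Cache: [71(c=1) 26(c=4)]
  6. access 71: HIT, count now 2. Cache: [71(c=2) 26(c=4)]
  7. access 26: HIT, count now 5. Cache: [71(c=2) 26(c=5)]
  8. access 71: HIT, count now 3. Cache: [71(c=3) 26(c=5)]
  9. access 93: MISS. Cache: [93(c=1) 71(c=3) 26(c=5)]
  10. access 71: HIT, count now 4. Cache: [93(c=1) 71(c=4) 26(c=5)]
  11. access 17: MISS. Cache: [93(c=1) 17(c=1) 71(c=4) 26(c=5)]
  12. access 91: MISS. Cache: [93(c=1) 17(c=1) 91(c=1) 71(c=4) 26(c=5)]
  13. access 71: HIT, count now 5. Cache: [93(c=1) 17(c=1) 91(c=1) 26(c=5) 71(c=5)]
  14. access 71: HIT, count now 6. Cache: [93(c=1) 17(c=1) 91(c=1) 26(c=5) 71(c=6)]
  15. access 91: HIT, count now 2. Cache: [93(c=1) 17(c=1) 91(c=2) 26(c=5) 71(c=6)]
  16. access 71: HIT, count now 7. Cache: [93(c=1) 17(c=1) 91(c=2) 26(c=5) 71(c=7)]
  17. access 26: HIT, count now 6. Cache: [93(c=1) 17(c=1) 91(c=2) 26(c=6) 71(c=7)]
  18. access 71: HIT, count now 8. Cache: [93(c=1) 17(c=1) 91(c=2) 26(c=6) 71(c=8)]
  19. access 71: HIT, count now 9. Cache: [93(c=1) 17(c=1) 91(c=2) 26(c=6) 71(c=9)]
  20. access 71: HIT, count now 10. Cache: [93(c=1) 17(c=1) 91(c=2) 26(c=6) 71(c=10)]
  21. access 71: HIT, count now 11. Cache: [93(c=1) 17(c=1) 91(c=2) 26(c=6) 71(c=11)]
  22. access 72: MISS. Cache: [93(c=1) 17(c=1) 72(c=1) 91(c=2) 26(c=6) 71(c=11)]
  23. access 53: MISS, evict 93(c=1). Cache: [17(c=1) 72(c=1) 53(c=1) 91(c=2) 26(c=6) 71(c=11)]
  24. access 53: HIT, count now 2. Cache: [17(c=1) 72(c=1) 91(c=2) 53(c=2) 26(c=6) 71(c=11)]
  25. access 72: HIT, count now 2. Cache: [17(c=1) 91(c=2) 53(c=2) 72(c=2) 26(c=6) 71(c=11)]
  26. access 93: MISS, evict 17(c=1). Cache: [93(c=1) 91(c=2) 53(c=2) 72(c=2) 26(c=6) 71(c=11)]
  27. access 72: HIT, count now 3. Cache: [93(c=1) 91(c=2) 53(c=2) 72(c=3) 26(c=6) 71(c=11)]
  28. access 72: HIT, count now 4. Cache: [93(c=1) 91(c=2) 53(c=2) 72(c=4) 26(c=6) 71(c=11)]
  29. access 72: HIT, count now 5. Cache: [93(c=1) 91(c=2) 53(c=2) 72(c=5) 26(c=6) 71(c=11)]
  30. access 93: HIT, count now 2. Cache: [91(c=2) 53(c=2) 93(c=2) 72(c=5) 26(c=6) 71(c=11)]
  31. access 17: MISS, evict 91(c=2). Cache: [17(c=1) 53(c=2) 93(c=2) 72(c=5) 26(c=6) 71(c=11)]
  32. access 53: HIT, count now 3. Cache: [17(c=1) 93(c=2) 53(c=3) 72(c=5) 26(c=6) 71(c=11)]
  33. access 53: HIT, count now 4. Cache: [17(c=1) 93(c=2) 53(c=4) 72(c=5) 26(c=6) 71(c=11)]
  34. access 72: HIT, count now 6. Cache: [17(c=1) 93(c=2) 53(c=4) 26(c=6) 72(c=6) 71(c=11)]
  35. access 26: HIT, count now 7. Cache: [17(c=1) 93(c=2) 53(c=4) 72(c=6) 26(c=7) 71(c=11)]
  36. access 72: HIT, count now 7. Cache: [17(c=1) 93(c=2) 53(c=4) 26(c=7) 72(c=7) 71(c=11)]
  37. access 26: HIT, count now 8. Cache: [17(c=1) 93(c=2) 53(c=4) 72(c=7) 26(c=8) 71(c=11)]
  38. access 26: HIT, count now 9. Cache: [17(c=1) 93(c=2) 53(c=4) 72(c=7) 26(c=9) 71(c=11)]
  39. access 53: HIT, count now 5. Cache: [17(c=1) 93(c=2) 53(c=5) 72(c=7) 26(c=9) 71(c=11)]
Total: 30 hits, 9 misses, 3 evictions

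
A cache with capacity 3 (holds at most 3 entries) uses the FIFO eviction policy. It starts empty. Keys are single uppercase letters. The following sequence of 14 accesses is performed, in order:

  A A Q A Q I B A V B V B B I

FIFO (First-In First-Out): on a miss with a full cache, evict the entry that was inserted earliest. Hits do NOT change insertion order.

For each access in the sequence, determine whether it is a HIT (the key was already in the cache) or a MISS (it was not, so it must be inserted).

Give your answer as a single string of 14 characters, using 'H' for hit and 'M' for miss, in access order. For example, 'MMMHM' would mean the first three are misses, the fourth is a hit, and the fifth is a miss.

FIFO simulation (capacity=3):
  1. access A: MISS. Cache (old->new): [A]
  2. access A: HIT. Cache (old->new): [A]
  3. access Q: MISS. Cache (old->new): [A Q]
  4. access A: HIT. Cache (old->new): [A Q]
  5. access Q: HIT. Cache (old->new): [A Q]
  6. access I: MISS. Cache (old->new): [A Q I]
  7. access B: MISS, evict A. Cache (old->new): [Q I B]
  8. access A: MISS, evict Q. Cache (old->new): [I B A]
  9. access V: MISS, evict I. Cache (old->new): [B A V]
  10. access B: HIT. Cache (old->new): [B A V]
  11. access V: HIT. Cache (old->new): [B A V]
  12. access B: HIT. Cache (old->new): [B A V]
  13. access B: HIT. Cache (old->new): [B A V]
  14. access I: MISS, evict B. Cache (old->new): [A V I]
Total: 7 hits, 7 misses, 4 evictions

Answer: MHMHHMMMMHHHHM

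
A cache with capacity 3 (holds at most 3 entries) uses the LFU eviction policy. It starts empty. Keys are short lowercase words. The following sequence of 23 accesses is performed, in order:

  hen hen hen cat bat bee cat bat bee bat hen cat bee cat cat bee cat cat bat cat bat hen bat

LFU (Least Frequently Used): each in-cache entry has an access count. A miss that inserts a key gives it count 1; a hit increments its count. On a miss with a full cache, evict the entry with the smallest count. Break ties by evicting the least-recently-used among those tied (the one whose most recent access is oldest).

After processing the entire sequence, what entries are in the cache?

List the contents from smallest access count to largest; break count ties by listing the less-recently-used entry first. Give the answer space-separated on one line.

LFU simulation (capacity=3):
  1. access hen: MISS. Cache: [hen(c=1)]
  2. access hen: HIT, count now 2. Cache: [hen(c=2)]
  3. access hen: HIT, count now 3. Cache: [hen(c=3)]
  4. access cat: MISS. Cache: [cat(c=1) hen(c=3)]
  5. access bat: MISS. Cache: [cat(c=1) bat(c=1) hen(c=3)]
  6. access bee: MISS, evict cat(c=1). Cache: [bat(c=1) bee(c=1) hen(c=3)]
  7. access cat: MISS, evict bat(c=1). Cache: [bee(c=1) cat(c=1) hen(c=3)]
  8. access bat: MISS, evict bee(c=1). Cache: [cat(c=1) bat(c=1) hen(c=3)]
  9. access bee: MISS, evict cat(c=1). Cache: [bat(c=1) bee(c=1) hen(c=3)]
  10. access bat: HIT, count now 2. Cache: [bee(c=1) bat(c=2) hen(c=3)]
  11. access hen: HIT, count now 4. Cache: [bee(c=1) bat(c=2) hen(c=4)]
  12. access cat: MISS, evict bee(c=1). Cache: [cat(c=1) bat(c=2) hen(c=4)]
  13. access bee: MISS, evict cat(c=1). Cache: [bee(c=1) bat(c=2) hen(c=4)]
  14. access cat: MISS, evict bee(c=1). Cache: [cat(c=1) bat(c=2) hen(c=4)]
  15. access cat: HIT, count now 2. Cache: [bat(c=2) cat(c=2) hen(c=4)]
  16. access bee: MISS, evict bat(c=2). Cache: [bee(c=1) cat(c=2) hen(c=4)]
  17. access cat: HIT, count now 3. Cache: [bee(c=1) cat(c=3) hen(c=4)]
  18. access cat: HIT, count now 4. Cache: [bee(c=1) hen(c=4) cat(c=4)]
  19. access bat: MISS, evict bee(c=1). Cache: [bat(c=1) hen(c=4) cat(c=4)]
  20. access cat: HIT, count now 5. Cache: [bat(c=1) hen(c=4) cat(c=5)]
  21. access bat: HIT, count now 2. Cache: [bat(c=2) hen(c=4) cat(c=5)]
  22. access hen: HIT, count now 5. Cache: [bat(c=2) cat(c=5) hen(c=5)]
  23. access bat: HIT, count now 3. Cache: [bat(c=3) cat(c=5) hen(c=5)]
Total: 11 hits, 12 misses, 9 evictions

Answer: bat cat hen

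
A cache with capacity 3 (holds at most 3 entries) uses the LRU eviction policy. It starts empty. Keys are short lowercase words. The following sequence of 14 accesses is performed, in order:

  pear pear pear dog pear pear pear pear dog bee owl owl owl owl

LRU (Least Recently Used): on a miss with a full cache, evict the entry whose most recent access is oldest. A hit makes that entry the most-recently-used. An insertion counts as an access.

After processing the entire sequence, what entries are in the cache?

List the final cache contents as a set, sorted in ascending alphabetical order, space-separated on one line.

LRU simulation (capacity=3):
  1. access pear: MISS. Cache (LRU->MRU): [pear]
  2. access pear: HIT. Cache (LRU->MRU): [pear]
  3. access pear: HIT. Cache (LRU->MRU): [pear]
  4. access dog: MISS. Cache (LRU->MRU): [pear dog]
  5. access pear: HIT. Cache (LRU->MRU): [dog pear]
  6. access pear: HIT. Cache (LRU->MRU): [dog pear]
  7. access pear: HIT. Cache (LRU->MRU): [dog pear]
  8. access pear: HIT. Cache (LRU->MRU): [dog pear]
  9. access dog: HIT. Cache (LRU->MRU): [pear dog]
  10. access bee: MISS. Cache (LRU->MRU): [pear dog bee]
  11. access owl: MISS, evict pear. Cache (LRU->MRU): [dog bee owl]
  12. access owl: HIT. Cache (LRU->MRU): [dog bee owl]
  13. access owl: HIT. Cache (LRU->MRU): [dog bee owl]
  14. access owl: HIT. Cache (LRU->MRU): [dog bee owl]
Total: 10 hits, 4 misses, 1 evictions

Answer: bee dog owl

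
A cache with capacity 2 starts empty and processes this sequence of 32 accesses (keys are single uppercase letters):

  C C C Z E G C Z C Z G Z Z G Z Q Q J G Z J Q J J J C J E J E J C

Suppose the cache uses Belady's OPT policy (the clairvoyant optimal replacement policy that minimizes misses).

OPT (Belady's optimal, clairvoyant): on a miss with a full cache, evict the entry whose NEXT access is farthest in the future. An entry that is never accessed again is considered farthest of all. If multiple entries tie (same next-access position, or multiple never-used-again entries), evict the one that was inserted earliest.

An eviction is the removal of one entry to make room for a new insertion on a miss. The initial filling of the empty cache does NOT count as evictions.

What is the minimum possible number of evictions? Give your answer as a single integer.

OPT (Belady) simulation (capacity=2):
  1. access C: MISS. Cache: [C]
  2. access C: HIT. Next use of C: step 3. Cache: [C]
  3. access C: HIT. Next use of C: step 7. Cache: [C]
  4. access Z: MISS. Cache: [C Z]
  5. access E: MISS, evict Z (next use: step 8). Cache: [C E]
  6. access G: MISS, evict E (next use: step 28). Cache: [C G]
  7. access C: HIT. Next use of C: step 9. Cache: [C G]
  8. access Z: MISS, evict G (next use: step 11). Cache: [C Z]
  9. access C: HIT. Next use of C: step 26. Cache: [C Z]
  10. access Z: HIT. Next use of Z: step 12. Cache: [C Z]
  11. access G: MISS, evict C (next use: step 26). Cache: [Z G]
  12. access Z: HIT. Next use of Z: step 13. Cache: [Z G]
  13. access Z: HIT. Next use of Z: step 15. Cache: [Z G]
  14. access G: HIT. Next use of G: step 19. Cache: [Z G]
  15. access Z: HIT. Next use of Z: step 20. Cache: [Z G]
  16. access Q: MISS, evict Z (next use: step 20). Cache: [G Q]
  17. access Q: HIT. Next use of Q: step 22. Cache: [G Q]
  18. access J: MISS, evict Q (next use: step 22). Cache: [G J]
  19. access G: HIT. Next use of G: never. Cache: [G J]
  20. access Z: MISS, evict G (next use: never). Cache: [J Z]
  21. access J: HIT. Next use of J: step 23. Cache: [J Z]
  22. access Q: MISS, evict Z (next use: never). Cache: [J Q]
  23. access J: HIT. Next use of J: step 24. Cache: [J Q]
  24. access J: HIT. Next use of J: step 25. Cache: [J Q]
  25. access J: HIT. Next use of J: step 27. Cache: [J Q]
  26. access C: MISS, evict Q (next use: never). Cache: [J C]
  27. access J: HIT. Next use of J: step 29. Cache: [J C]
  28. access E: MISS, evict C (next use: step 32). Cache: [J E]
  29. access J: HIT. Next use of J: step 31. Cache: [J E]
  30. access E: HIT. Next use of E: never. Cache: [J E]
  31. access J: HIT. Next use of J: never. Cache: [J E]
  32. access C: MISS, evict J (next use: never). Cache: [E C]
Total: 19 hits, 13 misses, 11 evictions

Answer: 11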